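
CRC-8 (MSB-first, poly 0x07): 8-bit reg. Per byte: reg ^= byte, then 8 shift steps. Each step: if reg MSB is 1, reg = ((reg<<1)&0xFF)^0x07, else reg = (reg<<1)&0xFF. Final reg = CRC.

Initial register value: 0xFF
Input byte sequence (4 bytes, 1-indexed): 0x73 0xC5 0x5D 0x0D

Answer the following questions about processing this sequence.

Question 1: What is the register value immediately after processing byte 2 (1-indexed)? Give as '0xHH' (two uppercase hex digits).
After byte 1 (0x73): reg=0xAD
After byte 2 (0xC5): reg=0x1F

Answer: 0x1F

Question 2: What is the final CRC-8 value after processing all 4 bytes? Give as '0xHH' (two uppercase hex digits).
After byte 1 (0x73): reg=0xAD
After byte 2 (0xC5): reg=0x1F
After byte 3 (0x5D): reg=0xC9
After byte 4 (0x0D): reg=0x52

Answer: 0x52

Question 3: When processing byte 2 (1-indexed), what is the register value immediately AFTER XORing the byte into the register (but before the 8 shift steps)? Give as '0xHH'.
Register before byte 2: 0xAD
Byte 2: 0xC5
0xAD XOR 0xC5 = 0x68

Answer: 0x68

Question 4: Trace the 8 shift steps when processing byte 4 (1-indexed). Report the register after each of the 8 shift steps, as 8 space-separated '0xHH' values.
Answer: 0x8F 0x19 0x32 0x64 0xC8 0x97 0x29 0x52

Derivation:
After byte 1 (0x73): reg=0xAD
After byte 2 (0xC5): reg=0x1F
After byte 3 (0x5D): reg=0xC9
Register before byte 4: 0xC9
After XOR with byte 0x0D: 0xC4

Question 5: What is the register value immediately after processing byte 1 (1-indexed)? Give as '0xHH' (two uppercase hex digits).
Answer: 0xAD

Derivation:
After byte 1 (0x73): reg=0xAD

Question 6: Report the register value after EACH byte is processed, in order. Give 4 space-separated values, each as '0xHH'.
0xAD 0x1F 0xC9 0x52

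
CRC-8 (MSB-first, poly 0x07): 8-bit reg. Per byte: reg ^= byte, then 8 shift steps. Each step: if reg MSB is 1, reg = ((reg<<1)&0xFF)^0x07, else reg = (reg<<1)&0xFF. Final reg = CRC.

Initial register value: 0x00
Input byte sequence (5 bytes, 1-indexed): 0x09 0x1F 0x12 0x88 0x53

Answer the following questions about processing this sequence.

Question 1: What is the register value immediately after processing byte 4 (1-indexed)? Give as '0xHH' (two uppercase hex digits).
After byte 1 (0x09): reg=0x3F
After byte 2 (0x1F): reg=0xE0
After byte 3 (0x12): reg=0xD0
After byte 4 (0x88): reg=0x8F

Answer: 0x8F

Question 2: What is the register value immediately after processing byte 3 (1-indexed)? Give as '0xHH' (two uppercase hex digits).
Answer: 0xD0

Derivation:
After byte 1 (0x09): reg=0x3F
After byte 2 (0x1F): reg=0xE0
After byte 3 (0x12): reg=0xD0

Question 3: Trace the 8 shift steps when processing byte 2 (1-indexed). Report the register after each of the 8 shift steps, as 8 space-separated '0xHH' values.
After byte 1 (0x09): reg=0x3F
Register before byte 2: 0x3F
After XOR with byte 0x1F: 0x20

Answer: 0x40 0x80 0x07 0x0E 0x1C 0x38 0x70 0xE0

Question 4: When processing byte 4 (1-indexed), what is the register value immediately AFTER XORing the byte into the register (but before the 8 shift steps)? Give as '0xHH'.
Answer: 0x58

Derivation:
Register before byte 4: 0xD0
Byte 4: 0x88
0xD0 XOR 0x88 = 0x58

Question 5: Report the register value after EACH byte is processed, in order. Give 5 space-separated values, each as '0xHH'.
0x3F 0xE0 0xD0 0x8F 0x1A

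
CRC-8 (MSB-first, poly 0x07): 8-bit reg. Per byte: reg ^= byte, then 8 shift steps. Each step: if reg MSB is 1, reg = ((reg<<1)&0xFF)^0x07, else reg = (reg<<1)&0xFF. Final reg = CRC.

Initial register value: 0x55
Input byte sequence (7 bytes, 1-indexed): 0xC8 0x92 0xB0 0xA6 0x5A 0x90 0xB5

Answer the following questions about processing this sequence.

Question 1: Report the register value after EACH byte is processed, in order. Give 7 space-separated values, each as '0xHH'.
0xDA 0xFF 0xEA 0xE3 0x26 0x0B 0x33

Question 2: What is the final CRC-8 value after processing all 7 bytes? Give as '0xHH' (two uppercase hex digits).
After byte 1 (0xC8): reg=0xDA
After byte 2 (0x92): reg=0xFF
After byte 3 (0xB0): reg=0xEA
After byte 4 (0xA6): reg=0xE3
After byte 5 (0x5A): reg=0x26
After byte 6 (0x90): reg=0x0B
After byte 7 (0xB5): reg=0x33

Answer: 0x33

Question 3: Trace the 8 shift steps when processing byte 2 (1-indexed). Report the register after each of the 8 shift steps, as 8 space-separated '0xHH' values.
Answer: 0x90 0x27 0x4E 0x9C 0x3F 0x7E 0xFC 0xFF

Derivation:
After byte 1 (0xC8): reg=0xDA
Register before byte 2: 0xDA
After XOR with byte 0x92: 0x48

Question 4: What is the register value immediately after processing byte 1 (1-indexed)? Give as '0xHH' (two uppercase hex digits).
Answer: 0xDA

Derivation:
After byte 1 (0xC8): reg=0xDA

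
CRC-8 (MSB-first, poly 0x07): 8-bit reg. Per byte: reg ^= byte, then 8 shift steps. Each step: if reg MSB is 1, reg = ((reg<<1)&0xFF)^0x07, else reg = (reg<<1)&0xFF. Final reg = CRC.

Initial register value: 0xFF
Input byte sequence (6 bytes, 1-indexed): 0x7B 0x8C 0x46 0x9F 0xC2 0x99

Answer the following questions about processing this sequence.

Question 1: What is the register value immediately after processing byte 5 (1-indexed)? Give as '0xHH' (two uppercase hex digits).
Answer: 0x58

Derivation:
After byte 1 (0x7B): reg=0x95
After byte 2 (0x8C): reg=0x4F
After byte 3 (0x46): reg=0x3F
After byte 4 (0x9F): reg=0x69
After byte 5 (0xC2): reg=0x58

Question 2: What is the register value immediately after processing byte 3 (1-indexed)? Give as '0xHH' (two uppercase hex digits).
After byte 1 (0x7B): reg=0x95
After byte 2 (0x8C): reg=0x4F
After byte 3 (0x46): reg=0x3F

Answer: 0x3F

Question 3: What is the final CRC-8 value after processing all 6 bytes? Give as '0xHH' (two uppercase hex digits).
After byte 1 (0x7B): reg=0x95
After byte 2 (0x8C): reg=0x4F
After byte 3 (0x46): reg=0x3F
After byte 4 (0x9F): reg=0x69
After byte 5 (0xC2): reg=0x58
After byte 6 (0x99): reg=0x49

Answer: 0x49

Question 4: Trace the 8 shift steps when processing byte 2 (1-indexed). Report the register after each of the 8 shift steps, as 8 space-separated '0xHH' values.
Answer: 0x32 0x64 0xC8 0x97 0x29 0x52 0xA4 0x4F

Derivation:
After byte 1 (0x7B): reg=0x95
Register before byte 2: 0x95
After XOR with byte 0x8C: 0x19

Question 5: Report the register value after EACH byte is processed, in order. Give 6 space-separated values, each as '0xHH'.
0x95 0x4F 0x3F 0x69 0x58 0x49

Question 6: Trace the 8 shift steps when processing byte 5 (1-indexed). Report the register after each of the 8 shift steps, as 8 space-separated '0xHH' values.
Answer: 0x51 0xA2 0x43 0x86 0x0B 0x16 0x2C 0x58

Derivation:
After byte 1 (0x7B): reg=0x95
After byte 2 (0x8C): reg=0x4F
After byte 3 (0x46): reg=0x3F
After byte 4 (0x9F): reg=0x69
Register before byte 5: 0x69
After XOR with byte 0xC2: 0xAB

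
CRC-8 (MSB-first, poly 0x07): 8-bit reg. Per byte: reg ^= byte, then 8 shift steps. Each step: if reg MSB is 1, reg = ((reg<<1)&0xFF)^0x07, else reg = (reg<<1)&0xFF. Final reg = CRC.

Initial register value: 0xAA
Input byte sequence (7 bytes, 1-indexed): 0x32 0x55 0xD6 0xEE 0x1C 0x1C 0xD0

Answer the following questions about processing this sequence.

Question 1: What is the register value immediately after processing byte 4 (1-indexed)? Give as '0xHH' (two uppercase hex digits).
After byte 1 (0x32): reg=0xC1
After byte 2 (0x55): reg=0xE5
After byte 3 (0xD6): reg=0x99
After byte 4 (0xEE): reg=0x42

Answer: 0x42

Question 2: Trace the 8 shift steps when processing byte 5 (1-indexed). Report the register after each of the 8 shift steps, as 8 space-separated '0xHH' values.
Answer: 0xBC 0x7F 0xFE 0xFB 0xF1 0xE5 0xCD 0x9D

Derivation:
After byte 1 (0x32): reg=0xC1
After byte 2 (0x55): reg=0xE5
After byte 3 (0xD6): reg=0x99
After byte 4 (0xEE): reg=0x42
Register before byte 5: 0x42
After XOR with byte 0x1C: 0x5E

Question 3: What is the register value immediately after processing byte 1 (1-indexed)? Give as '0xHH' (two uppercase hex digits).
Answer: 0xC1

Derivation:
After byte 1 (0x32): reg=0xC1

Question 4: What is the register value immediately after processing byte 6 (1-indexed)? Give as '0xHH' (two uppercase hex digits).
After byte 1 (0x32): reg=0xC1
After byte 2 (0x55): reg=0xE5
After byte 3 (0xD6): reg=0x99
After byte 4 (0xEE): reg=0x42
After byte 5 (0x1C): reg=0x9D
After byte 6 (0x1C): reg=0x8E

Answer: 0x8E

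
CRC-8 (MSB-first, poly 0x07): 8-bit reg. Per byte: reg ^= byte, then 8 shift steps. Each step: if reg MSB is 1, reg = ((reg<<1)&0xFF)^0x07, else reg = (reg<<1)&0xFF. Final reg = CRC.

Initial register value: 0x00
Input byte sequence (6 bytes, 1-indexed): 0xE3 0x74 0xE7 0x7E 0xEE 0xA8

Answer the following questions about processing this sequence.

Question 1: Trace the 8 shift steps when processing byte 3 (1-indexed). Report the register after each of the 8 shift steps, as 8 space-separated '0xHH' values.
Answer: 0xA7 0x49 0x92 0x23 0x46 0x8C 0x1F 0x3E

Derivation:
After byte 1 (0xE3): reg=0xA7
After byte 2 (0x74): reg=0x37
Register before byte 3: 0x37
After XOR with byte 0xE7: 0xD0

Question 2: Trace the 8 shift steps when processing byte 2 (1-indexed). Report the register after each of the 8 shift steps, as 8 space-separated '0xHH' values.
Answer: 0xA1 0x45 0x8A 0x13 0x26 0x4C 0x98 0x37

Derivation:
After byte 1 (0xE3): reg=0xA7
Register before byte 2: 0xA7
After XOR with byte 0x74: 0xD3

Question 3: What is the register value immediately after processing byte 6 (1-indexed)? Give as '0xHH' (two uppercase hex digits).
After byte 1 (0xE3): reg=0xA7
After byte 2 (0x74): reg=0x37
After byte 3 (0xE7): reg=0x3E
After byte 4 (0x7E): reg=0xC7
After byte 5 (0xEE): reg=0xDF
After byte 6 (0xA8): reg=0x42

Answer: 0x42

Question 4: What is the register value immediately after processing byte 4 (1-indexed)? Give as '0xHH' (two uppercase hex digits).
Answer: 0xC7

Derivation:
After byte 1 (0xE3): reg=0xA7
After byte 2 (0x74): reg=0x37
After byte 3 (0xE7): reg=0x3E
After byte 4 (0x7E): reg=0xC7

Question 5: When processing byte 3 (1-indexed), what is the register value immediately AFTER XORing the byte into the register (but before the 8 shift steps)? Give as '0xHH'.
Answer: 0xD0

Derivation:
Register before byte 3: 0x37
Byte 3: 0xE7
0x37 XOR 0xE7 = 0xD0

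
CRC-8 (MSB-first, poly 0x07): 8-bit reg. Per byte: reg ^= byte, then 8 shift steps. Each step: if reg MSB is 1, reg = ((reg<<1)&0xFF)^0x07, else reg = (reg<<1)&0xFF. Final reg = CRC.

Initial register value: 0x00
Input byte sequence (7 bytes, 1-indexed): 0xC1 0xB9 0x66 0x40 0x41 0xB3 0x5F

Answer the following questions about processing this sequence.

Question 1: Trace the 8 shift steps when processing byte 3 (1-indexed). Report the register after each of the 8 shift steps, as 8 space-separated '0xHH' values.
Answer: 0x77 0xEE 0xDB 0xB1 0x65 0xCA 0x93 0x21

Derivation:
After byte 1 (0xC1): reg=0x49
After byte 2 (0xB9): reg=0xDE
Register before byte 3: 0xDE
After XOR with byte 0x66: 0xB8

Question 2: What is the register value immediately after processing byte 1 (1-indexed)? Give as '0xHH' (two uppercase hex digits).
Answer: 0x49

Derivation:
After byte 1 (0xC1): reg=0x49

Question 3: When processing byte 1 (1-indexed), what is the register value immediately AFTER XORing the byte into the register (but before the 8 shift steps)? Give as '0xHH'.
Register before byte 1: 0x00
Byte 1: 0xC1
0x00 XOR 0xC1 = 0xC1

Answer: 0xC1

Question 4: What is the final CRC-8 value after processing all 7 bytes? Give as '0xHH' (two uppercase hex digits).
Answer: 0x44

Derivation:
After byte 1 (0xC1): reg=0x49
After byte 2 (0xB9): reg=0xDE
After byte 3 (0x66): reg=0x21
After byte 4 (0x40): reg=0x20
After byte 5 (0x41): reg=0x20
After byte 6 (0xB3): reg=0xF0
After byte 7 (0x5F): reg=0x44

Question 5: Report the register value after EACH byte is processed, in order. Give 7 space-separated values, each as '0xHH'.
0x49 0xDE 0x21 0x20 0x20 0xF0 0x44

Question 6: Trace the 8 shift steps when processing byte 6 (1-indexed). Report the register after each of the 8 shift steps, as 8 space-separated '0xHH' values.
Answer: 0x21 0x42 0x84 0x0F 0x1E 0x3C 0x78 0xF0

Derivation:
After byte 1 (0xC1): reg=0x49
After byte 2 (0xB9): reg=0xDE
After byte 3 (0x66): reg=0x21
After byte 4 (0x40): reg=0x20
After byte 5 (0x41): reg=0x20
Register before byte 6: 0x20
After XOR with byte 0xB3: 0x93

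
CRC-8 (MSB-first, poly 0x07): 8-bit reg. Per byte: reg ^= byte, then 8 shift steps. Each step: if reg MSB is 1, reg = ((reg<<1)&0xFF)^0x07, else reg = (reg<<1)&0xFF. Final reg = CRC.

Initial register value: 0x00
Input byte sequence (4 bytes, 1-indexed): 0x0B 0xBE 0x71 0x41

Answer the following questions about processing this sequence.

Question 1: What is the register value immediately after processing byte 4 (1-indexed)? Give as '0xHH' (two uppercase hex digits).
After byte 1 (0x0B): reg=0x31
After byte 2 (0xBE): reg=0xA4
After byte 3 (0x71): reg=0x25
After byte 4 (0x41): reg=0x3B

Answer: 0x3B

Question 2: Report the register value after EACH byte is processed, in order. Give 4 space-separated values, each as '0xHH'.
0x31 0xA4 0x25 0x3B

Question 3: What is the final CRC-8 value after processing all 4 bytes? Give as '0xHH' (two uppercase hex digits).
Answer: 0x3B

Derivation:
After byte 1 (0x0B): reg=0x31
After byte 2 (0xBE): reg=0xA4
After byte 3 (0x71): reg=0x25
After byte 4 (0x41): reg=0x3B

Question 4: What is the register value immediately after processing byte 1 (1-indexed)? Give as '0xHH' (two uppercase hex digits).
Answer: 0x31

Derivation:
After byte 1 (0x0B): reg=0x31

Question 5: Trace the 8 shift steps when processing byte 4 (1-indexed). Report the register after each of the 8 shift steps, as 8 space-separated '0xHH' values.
Answer: 0xC8 0x97 0x29 0x52 0xA4 0x4F 0x9E 0x3B

Derivation:
After byte 1 (0x0B): reg=0x31
After byte 2 (0xBE): reg=0xA4
After byte 3 (0x71): reg=0x25
Register before byte 4: 0x25
After XOR with byte 0x41: 0x64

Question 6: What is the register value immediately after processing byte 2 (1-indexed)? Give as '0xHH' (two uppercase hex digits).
Answer: 0xA4

Derivation:
After byte 1 (0x0B): reg=0x31
After byte 2 (0xBE): reg=0xA4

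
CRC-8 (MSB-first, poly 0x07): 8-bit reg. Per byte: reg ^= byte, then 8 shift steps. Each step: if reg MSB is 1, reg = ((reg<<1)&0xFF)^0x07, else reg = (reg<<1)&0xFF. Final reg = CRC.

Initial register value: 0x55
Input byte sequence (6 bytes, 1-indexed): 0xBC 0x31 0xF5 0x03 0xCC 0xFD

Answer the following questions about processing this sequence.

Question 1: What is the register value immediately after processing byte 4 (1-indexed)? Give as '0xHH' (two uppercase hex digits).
Answer: 0x14

Derivation:
After byte 1 (0xBC): reg=0x91
After byte 2 (0x31): reg=0x69
After byte 3 (0xF5): reg=0xDD
After byte 4 (0x03): reg=0x14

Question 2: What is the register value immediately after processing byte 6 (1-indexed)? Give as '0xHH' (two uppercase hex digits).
Answer: 0xEF

Derivation:
After byte 1 (0xBC): reg=0x91
After byte 2 (0x31): reg=0x69
After byte 3 (0xF5): reg=0xDD
After byte 4 (0x03): reg=0x14
After byte 5 (0xCC): reg=0x06
After byte 6 (0xFD): reg=0xEF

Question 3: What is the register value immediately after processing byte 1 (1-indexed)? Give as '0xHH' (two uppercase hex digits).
After byte 1 (0xBC): reg=0x91

Answer: 0x91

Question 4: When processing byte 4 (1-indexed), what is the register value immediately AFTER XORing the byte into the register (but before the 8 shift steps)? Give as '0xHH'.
Register before byte 4: 0xDD
Byte 4: 0x03
0xDD XOR 0x03 = 0xDE

Answer: 0xDE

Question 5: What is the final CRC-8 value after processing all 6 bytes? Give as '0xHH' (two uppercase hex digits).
After byte 1 (0xBC): reg=0x91
After byte 2 (0x31): reg=0x69
After byte 3 (0xF5): reg=0xDD
After byte 4 (0x03): reg=0x14
After byte 5 (0xCC): reg=0x06
After byte 6 (0xFD): reg=0xEF

Answer: 0xEF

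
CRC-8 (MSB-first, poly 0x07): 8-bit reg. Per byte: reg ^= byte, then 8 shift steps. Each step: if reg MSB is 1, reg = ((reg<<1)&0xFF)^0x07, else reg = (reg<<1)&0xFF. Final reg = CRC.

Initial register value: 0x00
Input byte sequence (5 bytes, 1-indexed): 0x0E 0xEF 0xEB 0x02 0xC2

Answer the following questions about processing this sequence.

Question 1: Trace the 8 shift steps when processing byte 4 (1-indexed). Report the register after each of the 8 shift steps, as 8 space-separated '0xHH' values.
After byte 1 (0x0E): reg=0x2A
After byte 2 (0xEF): reg=0x55
After byte 3 (0xEB): reg=0x33
Register before byte 4: 0x33
After XOR with byte 0x02: 0x31

Answer: 0x62 0xC4 0x8F 0x19 0x32 0x64 0xC8 0x97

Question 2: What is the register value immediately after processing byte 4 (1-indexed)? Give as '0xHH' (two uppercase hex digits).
After byte 1 (0x0E): reg=0x2A
After byte 2 (0xEF): reg=0x55
After byte 3 (0xEB): reg=0x33
After byte 4 (0x02): reg=0x97

Answer: 0x97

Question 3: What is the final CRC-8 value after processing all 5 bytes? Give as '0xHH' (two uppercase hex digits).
Answer: 0xAC

Derivation:
After byte 1 (0x0E): reg=0x2A
After byte 2 (0xEF): reg=0x55
After byte 3 (0xEB): reg=0x33
After byte 4 (0x02): reg=0x97
After byte 5 (0xC2): reg=0xAC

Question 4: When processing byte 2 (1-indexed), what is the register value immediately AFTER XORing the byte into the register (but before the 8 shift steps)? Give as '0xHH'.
Register before byte 2: 0x2A
Byte 2: 0xEF
0x2A XOR 0xEF = 0xC5

Answer: 0xC5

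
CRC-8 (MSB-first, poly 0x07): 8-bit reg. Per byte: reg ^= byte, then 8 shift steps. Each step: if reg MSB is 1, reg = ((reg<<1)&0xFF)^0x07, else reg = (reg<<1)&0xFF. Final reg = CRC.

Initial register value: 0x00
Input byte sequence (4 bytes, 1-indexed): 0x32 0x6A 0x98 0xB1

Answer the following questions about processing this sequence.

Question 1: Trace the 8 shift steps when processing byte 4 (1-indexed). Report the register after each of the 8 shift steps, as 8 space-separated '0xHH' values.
Answer: 0x60 0xC0 0x87 0x09 0x12 0x24 0x48 0x90

Derivation:
After byte 1 (0x32): reg=0x9E
After byte 2 (0x6A): reg=0xC2
After byte 3 (0x98): reg=0x81
Register before byte 4: 0x81
After XOR with byte 0xB1: 0x30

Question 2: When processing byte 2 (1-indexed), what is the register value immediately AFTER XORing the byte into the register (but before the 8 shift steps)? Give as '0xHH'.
Answer: 0xF4

Derivation:
Register before byte 2: 0x9E
Byte 2: 0x6A
0x9E XOR 0x6A = 0xF4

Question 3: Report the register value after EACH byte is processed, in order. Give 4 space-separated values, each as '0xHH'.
0x9E 0xC2 0x81 0x90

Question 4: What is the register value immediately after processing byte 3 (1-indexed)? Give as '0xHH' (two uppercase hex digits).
After byte 1 (0x32): reg=0x9E
After byte 2 (0x6A): reg=0xC2
After byte 3 (0x98): reg=0x81

Answer: 0x81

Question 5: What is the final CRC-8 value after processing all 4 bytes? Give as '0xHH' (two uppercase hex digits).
Answer: 0x90

Derivation:
After byte 1 (0x32): reg=0x9E
After byte 2 (0x6A): reg=0xC2
After byte 3 (0x98): reg=0x81
After byte 4 (0xB1): reg=0x90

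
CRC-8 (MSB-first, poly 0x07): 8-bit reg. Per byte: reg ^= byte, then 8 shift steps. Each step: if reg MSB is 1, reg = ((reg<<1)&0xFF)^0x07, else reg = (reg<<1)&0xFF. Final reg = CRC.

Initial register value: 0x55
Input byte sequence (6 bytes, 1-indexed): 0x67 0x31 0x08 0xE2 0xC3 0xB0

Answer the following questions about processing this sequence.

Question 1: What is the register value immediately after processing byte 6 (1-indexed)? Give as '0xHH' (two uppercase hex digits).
Answer: 0xA0

Derivation:
After byte 1 (0x67): reg=0x9E
After byte 2 (0x31): reg=0x44
After byte 3 (0x08): reg=0xE3
After byte 4 (0xE2): reg=0x07
After byte 5 (0xC3): reg=0x52
After byte 6 (0xB0): reg=0xA0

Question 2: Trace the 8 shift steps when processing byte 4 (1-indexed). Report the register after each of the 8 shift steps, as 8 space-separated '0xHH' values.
After byte 1 (0x67): reg=0x9E
After byte 2 (0x31): reg=0x44
After byte 3 (0x08): reg=0xE3
Register before byte 4: 0xE3
After XOR with byte 0xE2: 0x01

Answer: 0x02 0x04 0x08 0x10 0x20 0x40 0x80 0x07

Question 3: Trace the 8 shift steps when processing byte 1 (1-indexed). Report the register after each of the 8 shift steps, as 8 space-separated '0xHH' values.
Answer: 0x64 0xC8 0x97 0x29 0x52 0xA4 0x4F 0x9E

Derivation:
Register before byte 1: 0x55
After XOR with byte 0x67: 0x32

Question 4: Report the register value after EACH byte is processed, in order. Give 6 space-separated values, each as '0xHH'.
0x9E 0x44 0xE3 0x07 0x52 0xA0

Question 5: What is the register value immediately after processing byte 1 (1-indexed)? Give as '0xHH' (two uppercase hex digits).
After byte 1 (0x67): reg=0x9E

Answer: 0x9E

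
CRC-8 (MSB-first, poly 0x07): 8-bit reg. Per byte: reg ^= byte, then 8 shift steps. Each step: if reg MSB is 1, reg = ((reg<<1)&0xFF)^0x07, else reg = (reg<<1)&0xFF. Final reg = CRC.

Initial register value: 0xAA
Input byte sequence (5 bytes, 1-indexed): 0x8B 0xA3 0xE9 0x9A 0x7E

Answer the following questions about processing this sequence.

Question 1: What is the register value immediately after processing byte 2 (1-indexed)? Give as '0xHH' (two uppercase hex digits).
Answer: 0xDB

Derivation:
After byte 1 (0x8B): reg=0xE7
After byte 2 (0xA3): reg=0xDB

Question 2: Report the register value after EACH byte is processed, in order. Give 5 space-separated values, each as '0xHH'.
0xE7 0xDB 0x9E 0x1C 0x29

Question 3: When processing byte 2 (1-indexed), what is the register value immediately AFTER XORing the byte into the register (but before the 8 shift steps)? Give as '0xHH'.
Answer: 0x44

Derivation:
Register before byte 2: 0xE7
Byte 2: 0xA3
0xE7 XOR 0xA3 = 0x44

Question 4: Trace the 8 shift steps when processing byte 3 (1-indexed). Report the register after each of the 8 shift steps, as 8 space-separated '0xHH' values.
After byte 1 (0x8B): reg=0xE7
After byte 2 (0xA3): reg=0xDB
Register before byte 3: 0xDB
After XOR with byte 0xE9: 0x32

Answer: 0x64 0xC8 0x97 0x29 0x52 0xA4 0x4F 0x9E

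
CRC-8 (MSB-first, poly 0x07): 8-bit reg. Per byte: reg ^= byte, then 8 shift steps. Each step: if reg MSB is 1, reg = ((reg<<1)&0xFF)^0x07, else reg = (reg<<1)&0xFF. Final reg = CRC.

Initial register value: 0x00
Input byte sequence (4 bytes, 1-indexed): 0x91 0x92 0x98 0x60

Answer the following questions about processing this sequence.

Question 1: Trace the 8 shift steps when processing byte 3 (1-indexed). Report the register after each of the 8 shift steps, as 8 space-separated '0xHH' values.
Answer: 0x31 0x62 0xC4 0x8F 0x19 0x32 0x64 0xC8

Derivation:
After byte 1 (0x91): reg=0xFE
After byte 2 (0x92): reg=0x03
Register before byte 3: 0x03
After XOR with byte 0x98: 0x9B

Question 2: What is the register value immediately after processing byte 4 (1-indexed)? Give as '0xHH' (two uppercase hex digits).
Answer: 0x51

Derivation:
After byte 1 (0x91): reg=0xFE
After byte 2 (0x92): reg=0x03
After byte 3 (0x98): reg=0xC8
After byte 4 (0x60): reg=0x51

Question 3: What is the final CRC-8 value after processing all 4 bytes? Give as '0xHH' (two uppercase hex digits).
After byte 1 (0x91): reg=0xFE
After byte 2 (0x92): reg=0x03
After byte 3 (0x98): reg=0xC8
After byte 4 (0x60): reg=0x51

Answer: 0x51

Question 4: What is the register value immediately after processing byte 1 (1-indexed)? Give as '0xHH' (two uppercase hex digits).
Answer: 0xFE

Derivation:
After byte 1 (0x91): reg=0xFE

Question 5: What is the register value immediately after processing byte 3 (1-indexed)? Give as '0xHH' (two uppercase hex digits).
After byte 1 (0x91): reg=0xFE
After byte 2 (0x92): reg=0x03
After byte 3 (0x98): reg=0xC8

Answer: 0xC8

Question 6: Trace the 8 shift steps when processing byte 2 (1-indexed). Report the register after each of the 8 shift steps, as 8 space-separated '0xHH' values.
After byte 1 (0x91): reg=0xFE
Register before byte 2: 0xFE
After XOR with byte 0x92: 0x6C

Answer: 0xD8 0xB7 0x69 0xD2 0xA3 0x41 0x82 0x03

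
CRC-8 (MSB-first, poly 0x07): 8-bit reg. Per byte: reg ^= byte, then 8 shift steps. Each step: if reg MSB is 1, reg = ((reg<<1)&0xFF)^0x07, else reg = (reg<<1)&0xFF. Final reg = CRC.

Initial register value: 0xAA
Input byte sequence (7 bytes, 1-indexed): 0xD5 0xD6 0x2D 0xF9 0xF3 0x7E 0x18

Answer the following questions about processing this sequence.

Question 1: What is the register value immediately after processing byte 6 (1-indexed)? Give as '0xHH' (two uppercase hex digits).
Answer: 0x55

Derivation:
After byte 1 (0xD5): reg=0x7A
After byte 2 (0xD6): reg=0x4D
After byte 3 (0x2D): reg=0x27
After byte 4 (0xF9): reg=0x14
After byte 5 (0xF3): reg=0xBB
After byte 6 (0x7E): reg=0x55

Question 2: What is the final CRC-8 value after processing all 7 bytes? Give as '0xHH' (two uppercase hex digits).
After byte 1 (0xD5): reg=0x7A
After byte 2 (0xD6): reg=0x4D
After byte 3 (0x2D): reg=0x27
After byte 4 (0xF9): reg=0x14
After byte 5 (0xF3): reg=0xBB
After byte 6 (0x7E): reg=0x55
After byte 7 (0x18): reg=0xE4

Answer: 0xE4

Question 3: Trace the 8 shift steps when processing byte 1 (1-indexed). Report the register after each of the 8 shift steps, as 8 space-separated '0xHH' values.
Register before byte 1: 0xAA
After XOR with byte 0xD5: 0x7F

Answer: 0xFE 0xFB 0xF1 0xE5 0xCD 0x9D 0x3D 0x7A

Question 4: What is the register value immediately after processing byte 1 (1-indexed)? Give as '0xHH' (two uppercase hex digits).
Answer: 0x7A

Derivation:
After byte 1 (0xD5): reg=0x7A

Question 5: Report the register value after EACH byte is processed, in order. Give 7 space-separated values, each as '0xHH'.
0x7A 0x4D 0x27 0x14 0xBB 0x55 0xE4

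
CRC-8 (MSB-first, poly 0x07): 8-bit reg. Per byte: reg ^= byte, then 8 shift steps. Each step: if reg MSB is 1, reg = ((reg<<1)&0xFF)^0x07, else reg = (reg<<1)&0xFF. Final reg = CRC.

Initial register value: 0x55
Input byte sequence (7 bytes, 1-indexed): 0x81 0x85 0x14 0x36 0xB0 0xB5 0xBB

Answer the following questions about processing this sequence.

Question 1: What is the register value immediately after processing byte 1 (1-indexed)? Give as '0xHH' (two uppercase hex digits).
Answer: 0x22

Derivation:
After byte 1 (0x81): reg=0x22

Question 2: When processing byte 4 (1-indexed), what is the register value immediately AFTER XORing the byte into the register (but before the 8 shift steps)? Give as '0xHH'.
Answer: 0x29

Derivation:
Register before byte 4: 0x1F
Byte 4: 0x36
0x1F XOR 0x36 = 0x29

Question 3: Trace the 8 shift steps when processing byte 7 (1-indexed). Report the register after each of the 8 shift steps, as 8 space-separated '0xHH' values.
Answer: 0x19 0x32 0x64 0xC8 0x97 0x29 0x52 0xA4

Derivation:
After byte 1 (0x81): reg=0x22
After byte 2 (0x85): reg=0x7C
After byte 3 (0x14): reg=0x1F
After byte 4 (0x36): reg=0xDF
After byte 5 (0xB0): reg=0x0A
After byte 6 (0xB5): reg=0x34
Register before byte 7: 0x34
After XOR with byte 0xBB: 0x8F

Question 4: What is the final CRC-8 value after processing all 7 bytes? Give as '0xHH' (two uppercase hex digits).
After byte 1 (0x81): reg=0x22
After byte 2 (0x85): reg=0x7C
After byte 3 (0x14): reg=0x1F
After byte 4 (0x36): reg=0xDF
After byte 5 (0xB0): reg=0x0A
After byte 6 (0xB5): reg=0x34
After byte 7 (0xBB): reg=0xA4

Answer: 0xA4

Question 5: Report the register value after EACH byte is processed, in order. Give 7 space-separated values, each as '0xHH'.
0x22 0x7C 0x1F 0xDF 0x0A 0x34 0xA4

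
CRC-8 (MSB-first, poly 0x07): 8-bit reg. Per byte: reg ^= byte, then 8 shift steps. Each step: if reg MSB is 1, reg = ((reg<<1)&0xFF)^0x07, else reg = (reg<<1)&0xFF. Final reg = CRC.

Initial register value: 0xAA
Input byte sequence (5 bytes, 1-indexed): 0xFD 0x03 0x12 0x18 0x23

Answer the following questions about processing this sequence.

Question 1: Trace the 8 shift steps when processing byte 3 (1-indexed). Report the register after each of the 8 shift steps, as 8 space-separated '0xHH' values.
After byte 1 (0xFD): reg=0xA2
After byte 2 (0x03): reg=0x6E
Register before byte 3: 0x6E
After XOR with byte 0x12: 0x7C

Answer: 0xF8 0xF7 0xE9 0xD5 0xAD 0x5D 0xBA 0x73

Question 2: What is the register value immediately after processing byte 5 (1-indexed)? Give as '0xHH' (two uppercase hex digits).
Answer: 0x8B

Derivation:
After byte 1 (0xFD): reg=0xA2
After byte 2 (0x03): reg=0x6E
After byte 3 (0x12): reg=0x73
After byte 4 (0x18): reg=0x16
After byte 5 (0x23): reg=0x8B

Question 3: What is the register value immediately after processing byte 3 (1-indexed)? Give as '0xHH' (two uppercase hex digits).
After byte 1 (0xFD): reg=0xA2
After byte 2 (0x03): reg=0x6E
After byte 3 (0x12): reg=0x73

Answer: 0x73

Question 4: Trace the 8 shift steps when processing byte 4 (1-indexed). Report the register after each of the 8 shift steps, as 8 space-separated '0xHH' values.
Answer: 0xD6 0xAB 0x51 0xA2 0x43 0x86 0x0B 0x16

Derivation:
After byte 1 (0xFD): reg=0xA2
After byte 2 (0x03): reg=0x6E
After byte 3 (0x12): reg=0x73
Register before byte 4: 0x73
After XOR with byte 0x18: 0x6B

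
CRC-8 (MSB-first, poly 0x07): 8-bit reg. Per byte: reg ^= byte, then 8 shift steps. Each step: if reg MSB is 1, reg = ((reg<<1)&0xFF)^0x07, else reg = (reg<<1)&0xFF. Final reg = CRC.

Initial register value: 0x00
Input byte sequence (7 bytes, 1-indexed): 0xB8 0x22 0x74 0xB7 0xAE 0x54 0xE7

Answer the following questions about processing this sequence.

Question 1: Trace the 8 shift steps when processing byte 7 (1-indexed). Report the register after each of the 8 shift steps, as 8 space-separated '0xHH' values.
After byte 1 (0xB8): reg=0x21
After byte 2 (0x22): reg=0x09
After byte 3 (0x74): reg=0x74
After byte 4 (0xB7): reg=0x47
After byte 5 (0xAE): reg=0x91
After byte 6 (0x54): reg=0x55
Register before byte 7: 0x55
After XOR with byte 0xE7: 0xB2

Answer: 0x63 0xC6 0x8B 0x11 0x22 0x44 0x88 0x17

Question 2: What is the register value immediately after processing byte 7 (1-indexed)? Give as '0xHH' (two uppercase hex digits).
After byte 1 (0xB8): reg=0x21
After byte 2 (0x22): reg=0x09
After byte 3 (0x74): reg=0x74
After byte 4 (0xB7): reg=0x47
After byte 5 (0xAE): reg=0x91
After byte 6 (0x54): reg=0x55
After byte 7 (0xE7): reg=0x17

Answer: 0x17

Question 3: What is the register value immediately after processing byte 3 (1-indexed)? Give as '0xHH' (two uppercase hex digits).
After byte 1 (0xB8): reg=0x21
After byte 2 (0x22): reg=0x09
After byte 3 (0x74): reg=0x74

Answer: 0x74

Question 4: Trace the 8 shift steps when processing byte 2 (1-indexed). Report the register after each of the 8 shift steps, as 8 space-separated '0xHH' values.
After byte 1 (0xB8): reg=0x21
Register before byte 2: 0x21
After XOR with byte 0x22: 0x03

Answer: 0x06 0x0C 0x18 0x30 0x60 0xC0 0x87 0x09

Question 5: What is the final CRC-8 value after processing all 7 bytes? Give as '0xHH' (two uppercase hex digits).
After byte 1 (0xB8): reg=0x21
After byte 2 (0x22): reg=0x09
After byte 3 (0x74): reg=0x74
After byte 4 (0xB7): reg=0x47
After byte 5 (0xAE): reg=0x91
After byte 6 (0x54): reg=0x55
After byte 7 (0xE7): reg=0x17

Answer: 0x17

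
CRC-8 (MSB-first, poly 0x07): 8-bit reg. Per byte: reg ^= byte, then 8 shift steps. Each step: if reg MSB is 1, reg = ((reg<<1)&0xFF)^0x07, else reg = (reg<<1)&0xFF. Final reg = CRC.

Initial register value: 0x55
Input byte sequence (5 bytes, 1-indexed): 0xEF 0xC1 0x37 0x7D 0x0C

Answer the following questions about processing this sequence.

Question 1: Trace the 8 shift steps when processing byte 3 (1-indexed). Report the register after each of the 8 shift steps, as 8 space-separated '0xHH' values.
After byte 1 (0xEF): reg=0x2F
After byte 2 (0xC1): reg=0x84
Register before byte 3: 0x84
After XOR with byte 0x37: 0xB3

Answer: 0x61 0xC2 0x83 0x01 0x02 0x04 0x08 0x10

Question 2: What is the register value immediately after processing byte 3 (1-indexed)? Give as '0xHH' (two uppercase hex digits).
Answer: 0x10

Derivation:
After byte 1 (0xEF): reg=0x2F
After byte 2 (0xC1): reg=0x84
After byte 3 (0x37): reg=0x10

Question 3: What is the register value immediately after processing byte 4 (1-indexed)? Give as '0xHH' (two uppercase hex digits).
Answer: 0x04

Derivation:
After byte 1 (0xEF): reg=0x2F
After byte 2 (0xC1): reg=0x84
After byte 3 (0x37): reg=0x10
After byte 4 (0x7D): reg=0x04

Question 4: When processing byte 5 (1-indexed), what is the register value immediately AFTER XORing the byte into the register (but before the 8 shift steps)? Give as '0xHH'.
Register before byte 5: 0x04
Byte 5: 0x0C
0x04 XOR 0x0C = 0x08

Answer: 0x08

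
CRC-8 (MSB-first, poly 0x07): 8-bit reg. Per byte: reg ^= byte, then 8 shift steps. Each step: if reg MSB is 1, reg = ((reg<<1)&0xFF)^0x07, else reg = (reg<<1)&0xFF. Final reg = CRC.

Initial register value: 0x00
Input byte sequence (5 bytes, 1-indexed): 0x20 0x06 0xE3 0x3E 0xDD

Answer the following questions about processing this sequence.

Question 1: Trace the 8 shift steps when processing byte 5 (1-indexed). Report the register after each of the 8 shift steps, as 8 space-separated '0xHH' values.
Answer: 0x57 0xAE 0x5B 0xB6 0x6B 0xD6 0xAB 0x51

Derivation:
After byte 1 (0x20): reg=0xE0
After byte 2 (0x06): reg=0xBC
After byte 3 (0xE3): reg=0x9A
After byte 4 (0x3E): reg=0x75
Register before byte 5: 0x75
After XOR with byte 0xDD: 0xA8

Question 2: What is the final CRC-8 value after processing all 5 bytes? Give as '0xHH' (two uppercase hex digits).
Answer: 0x51

Derivation:
After byte 1 (0x20): reg=0xE0
After byte 2 (0x06): reg=0xBC
After byte 3 (0xE3): reg=0x9A
After byte 4 (0x3E): reg=0x75
After byte 5 (0xDD): reg=0x51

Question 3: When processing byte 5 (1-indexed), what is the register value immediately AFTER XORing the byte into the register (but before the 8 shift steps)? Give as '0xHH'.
Answer: 0xA8

Derivation:
Register before byte 5: 0x75
Byte 5: 0xDD
0x75 XOR 0xDD = 0xA8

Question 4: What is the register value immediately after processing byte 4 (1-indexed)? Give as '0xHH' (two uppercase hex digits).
After byte 1 (0x20): reg=0xE0
After byte 2 (0x06): reg=0xBC
After byte 3 (0xE3): reg=0x9A
After byte 4 (0x3E): reg=0x75

Answer: 0x75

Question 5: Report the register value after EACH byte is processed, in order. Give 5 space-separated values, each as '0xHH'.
0xE0 0xBC 0x9A 0x75 0x51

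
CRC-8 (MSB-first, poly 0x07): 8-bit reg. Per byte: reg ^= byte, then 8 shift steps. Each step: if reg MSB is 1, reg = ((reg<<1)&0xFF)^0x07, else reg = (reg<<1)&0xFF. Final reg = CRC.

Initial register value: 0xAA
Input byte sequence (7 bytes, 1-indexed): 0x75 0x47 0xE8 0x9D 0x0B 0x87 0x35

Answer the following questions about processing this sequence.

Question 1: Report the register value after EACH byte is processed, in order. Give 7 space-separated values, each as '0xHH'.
0x13 0xAB 0xCE 0xBE 0x02 0x92 0x7C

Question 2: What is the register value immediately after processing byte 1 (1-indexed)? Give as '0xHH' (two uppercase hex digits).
After byte 1 (0x75): reg=0x13

Answer: 0x13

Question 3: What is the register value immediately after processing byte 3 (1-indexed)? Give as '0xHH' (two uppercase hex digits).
Answer: 0xCE

Derivation:
After byte 1 (0x75): reg=0x13
After byte 2 (0x47): reg=0xAB
After byte 3 (0xE8): reg=0xCE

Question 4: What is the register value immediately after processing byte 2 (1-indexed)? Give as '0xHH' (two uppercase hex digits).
After byte 1 (0x75): reg=0x13
After byte 2 (0x47): reg=0xAB

Answer: 0xAB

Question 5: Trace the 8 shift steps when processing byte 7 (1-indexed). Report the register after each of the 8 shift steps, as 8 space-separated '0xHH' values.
Answer: 0x49 0x92 0x23 0x46 0x8C 0x1F 0x3E 0x7C

Derivation:
After byte 1 (0x75): reg=0x13
After byte 2 (0x47): reg=0xAB
After byte 3 (0xE8): reg=0xCE
After byte 4 (0x9D): reg=0xBE
After byte 5 (0x0B): reg=0x02
After byte 6 (0x87): reg=0x92
Register before byte 7: 0x92
After XOR with byte 0x35: 0xA7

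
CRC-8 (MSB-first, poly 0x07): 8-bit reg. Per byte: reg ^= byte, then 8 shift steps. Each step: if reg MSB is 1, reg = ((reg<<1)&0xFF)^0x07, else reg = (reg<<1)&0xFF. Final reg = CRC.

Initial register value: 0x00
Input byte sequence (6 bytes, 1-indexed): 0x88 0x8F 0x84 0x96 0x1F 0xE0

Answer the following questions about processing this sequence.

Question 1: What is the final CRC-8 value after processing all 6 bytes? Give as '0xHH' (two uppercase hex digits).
After byte 1 (0x88): reg=0xB1
After byte 2 (0x8F): reg=0xBA
After byte 3 (0x84): reg=0xBA
After byte 4 (0x96): reg=0xC4
After byte 5 (0x1F): reg=0x0F
After byte 6 (0xE0): reg=0x83

Answer: 0x83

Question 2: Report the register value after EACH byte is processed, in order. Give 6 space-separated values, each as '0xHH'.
0xB1 0xBA 0xBA 0xC4 0x0F 0x83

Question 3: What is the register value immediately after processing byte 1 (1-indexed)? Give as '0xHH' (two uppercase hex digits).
Answer: 0xB1

Derivation:
After byte 1 (0x88): reg=0xB1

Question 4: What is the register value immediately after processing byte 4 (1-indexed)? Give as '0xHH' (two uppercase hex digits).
After byte 1 (0x88): reg=0xB1
After byte 2 (0x8F): reg=0xBA
After byte 3 (0x84): reg=0xBA
After byte 4 (0x96): reg=0xC4

Answer: 0xC4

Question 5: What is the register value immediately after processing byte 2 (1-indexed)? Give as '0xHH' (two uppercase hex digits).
After byte 1 (0x88): reg=0xB1
After byte 2 (0x8F): reg=0xBA

Answer: 0xBA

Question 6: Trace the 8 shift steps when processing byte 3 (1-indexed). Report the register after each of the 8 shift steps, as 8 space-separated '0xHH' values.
After byte 1 (0x88): reg=0xB1
After byte 2 (0x8F): reg=0xBA
Register before byte 3: 0xBA
After XOR with byte 0x84: 0x3E

Answer: 0x7C 0xF8 0xF7 0xE9 0xD5 0xAD 0x5D 0xBA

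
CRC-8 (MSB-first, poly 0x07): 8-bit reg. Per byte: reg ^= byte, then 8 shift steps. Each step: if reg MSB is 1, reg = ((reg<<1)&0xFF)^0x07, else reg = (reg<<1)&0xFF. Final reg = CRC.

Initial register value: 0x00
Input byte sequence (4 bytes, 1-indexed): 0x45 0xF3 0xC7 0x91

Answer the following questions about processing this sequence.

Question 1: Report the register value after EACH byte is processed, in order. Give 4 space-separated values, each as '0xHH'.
0xDC 0xCD 0x36 0x7C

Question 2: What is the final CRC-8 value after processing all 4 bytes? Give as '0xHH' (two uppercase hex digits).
Answer: 0x7C

Derivation:
After byte 1 (0x45): reg=0xDC
After byte 2 (0xF3): reg=0xCD
After byte 3 (0xC7): reg=0x36
After byte 4 (0x91): reg=0x7C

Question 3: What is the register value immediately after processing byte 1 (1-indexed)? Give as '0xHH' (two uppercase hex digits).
After byte 1 (0x45): reg=0xDC

Answer: 0xDC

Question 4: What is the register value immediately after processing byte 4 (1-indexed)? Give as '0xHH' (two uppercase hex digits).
Answer: 0x7C

Derivation:
After byte 1 (0x45): reg=0xDC
After byte 2 (0xF3): reg=0xCD
After byte 3 (0xC7): reg=0x36
After byte 4 (0x91): reg=0x7C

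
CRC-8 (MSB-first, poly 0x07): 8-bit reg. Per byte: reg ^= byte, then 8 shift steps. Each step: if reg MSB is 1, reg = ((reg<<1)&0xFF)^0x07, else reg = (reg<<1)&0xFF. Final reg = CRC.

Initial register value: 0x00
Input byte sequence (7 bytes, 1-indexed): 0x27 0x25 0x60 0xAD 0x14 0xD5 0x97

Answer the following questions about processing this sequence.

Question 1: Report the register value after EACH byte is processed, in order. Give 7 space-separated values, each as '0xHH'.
0xF5 0x3E 0x9D 0x90 0x95 0xC7 0xB7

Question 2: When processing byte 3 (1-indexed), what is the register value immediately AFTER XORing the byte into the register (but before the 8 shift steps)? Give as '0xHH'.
Register before byte 3: 0x3E
Byte 3: 0x60
0x3E XOR 0x60 = 0x5E

Answer: 0x5E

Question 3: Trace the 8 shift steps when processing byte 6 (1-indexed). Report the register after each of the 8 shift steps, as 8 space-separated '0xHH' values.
Answer: 0x80 0x07 0x0E 0x1C 0x38 0x70 0xE0 0xC7

Derivation:
After byte 1 (0x27): reg=0xF5
After byte 2 (0x25): reg=0x3E
After byte 3 (0x60): reg=0x9D
After byte 4 (0xAD): reg=0x90
After byte 5 (0x14): reg=0x95
Register before byte 6: 0x95
After XOR with byte 0xD5: 0x40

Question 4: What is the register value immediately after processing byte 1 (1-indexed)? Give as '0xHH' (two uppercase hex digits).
Answer: 0xF5

Derivation:
After byte 1 (0x27): reg=0xF5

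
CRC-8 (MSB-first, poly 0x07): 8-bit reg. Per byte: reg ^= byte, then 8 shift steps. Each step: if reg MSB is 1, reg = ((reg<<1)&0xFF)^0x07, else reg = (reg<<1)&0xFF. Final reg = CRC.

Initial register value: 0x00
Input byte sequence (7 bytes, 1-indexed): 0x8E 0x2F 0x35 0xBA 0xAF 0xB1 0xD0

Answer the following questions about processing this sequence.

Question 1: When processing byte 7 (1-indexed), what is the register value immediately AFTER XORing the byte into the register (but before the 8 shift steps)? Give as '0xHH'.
Answer: 0x9E

Derivation:
Register before byte 7: 0x4E
Byte 7: 0xD0
0x4E XOR 0xD0 = 0x9E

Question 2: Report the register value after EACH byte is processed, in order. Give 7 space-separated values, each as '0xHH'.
0xA3 0xAD 0xC1 0x66 0x71 0x4E 0xD3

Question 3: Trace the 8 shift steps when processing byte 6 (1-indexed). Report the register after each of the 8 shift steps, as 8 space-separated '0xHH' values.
Answer: 0x87 0x09 0x12 0x24 0x48 0x90 0x27 0x4E

Derivation:
After byte 1 (0x8E): reg=0xA3
After byte 2 (0x2F): reg=0xAD
After byte 3 (0x35): reg=0xC1
After byte 4 (0xBA): reg=0x66
After byte 5 (0xAF): reg=0x71
Register before byte 6: 0x71
After XOR with byte 0xB1: 0xC0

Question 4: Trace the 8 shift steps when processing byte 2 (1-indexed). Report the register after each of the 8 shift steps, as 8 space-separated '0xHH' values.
Answer: 0x1F 0x3E 0x7C 0xF8 0xF7 0xE9 0xD5 0xAD

Derivation:
After byte 1 (0x8E): reg=0xA3
Register before byte 2: 0xA3
After XOR with byte 0x2F: 0x8C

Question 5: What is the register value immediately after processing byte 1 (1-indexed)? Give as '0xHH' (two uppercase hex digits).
After byte 1 (0x8E): reg=0xA3

Answer: 0xA3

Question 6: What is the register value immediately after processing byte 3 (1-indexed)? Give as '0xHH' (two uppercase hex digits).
Answer: 0xC1

Derivation:
After byte 1 (0x8E): reg=0xA3
After byte 2 (0x2F): reg=0xAD
After byte 3 (0x35): reg=0xC1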